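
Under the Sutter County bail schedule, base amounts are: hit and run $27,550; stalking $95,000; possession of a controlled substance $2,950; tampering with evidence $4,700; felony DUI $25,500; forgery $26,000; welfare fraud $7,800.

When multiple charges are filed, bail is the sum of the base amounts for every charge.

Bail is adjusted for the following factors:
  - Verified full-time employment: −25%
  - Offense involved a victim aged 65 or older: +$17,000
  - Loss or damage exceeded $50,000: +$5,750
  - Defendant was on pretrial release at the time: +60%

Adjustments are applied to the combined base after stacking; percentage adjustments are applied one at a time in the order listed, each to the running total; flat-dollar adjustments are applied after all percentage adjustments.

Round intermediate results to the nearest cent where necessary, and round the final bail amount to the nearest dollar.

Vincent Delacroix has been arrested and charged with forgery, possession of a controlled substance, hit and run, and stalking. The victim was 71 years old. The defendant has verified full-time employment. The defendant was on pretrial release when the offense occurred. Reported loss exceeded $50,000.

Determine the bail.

Base amounts from the schedule: forgery $26,000; possession of a controlled substance $2,950; hit and run $27,550; stalking $95,000.
Stacking rule: sum of all bases. $26,000 + $2,950 + $27,550 + $95,000 = $151,500.
Verified full-time employment (−25%): $151,500 × 0.75 = $113,625.
Defendant was on pretrial release at the time (+60%): $113,625 × 1.6 = $181,800.
Offense involved a victim aged 65 or older (+$17,000 flat): $181,800 + $17,000 = $198,800.
Loss or damage exceeded $50,000 (+$5,750 flat): $198,800 + $5,750 = $204,550.

$204,550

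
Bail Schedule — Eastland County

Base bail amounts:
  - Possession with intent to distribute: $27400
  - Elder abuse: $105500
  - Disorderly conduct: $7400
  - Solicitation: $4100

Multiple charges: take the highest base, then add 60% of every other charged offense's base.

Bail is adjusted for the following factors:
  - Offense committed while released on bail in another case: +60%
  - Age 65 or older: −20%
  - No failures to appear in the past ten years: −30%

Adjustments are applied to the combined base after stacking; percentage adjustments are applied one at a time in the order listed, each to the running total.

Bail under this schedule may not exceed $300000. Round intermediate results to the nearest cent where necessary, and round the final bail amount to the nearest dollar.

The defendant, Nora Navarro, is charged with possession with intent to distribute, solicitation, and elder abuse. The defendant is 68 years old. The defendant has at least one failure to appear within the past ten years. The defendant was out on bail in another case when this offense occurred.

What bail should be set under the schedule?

Base amounts from the schedule: possession with intent to distribute $27400; solicitation $4100; elder abuse $105500.
Stacking rule: highest base plus 60% of each additional charge. Highest is elder abuse at $105500. Additional: $27400 × 60% = $16440; $4100 × 60% = $2460. Combined base = $105500 + $18900 = $124400.
Offense committed while released on bail in another case (+60%): $124400 × 1.6 = $199040.
Age 65 or older (−20%): $199040 × 0.8 = $159232.
$159232 is within the $300000 maximum.

$159232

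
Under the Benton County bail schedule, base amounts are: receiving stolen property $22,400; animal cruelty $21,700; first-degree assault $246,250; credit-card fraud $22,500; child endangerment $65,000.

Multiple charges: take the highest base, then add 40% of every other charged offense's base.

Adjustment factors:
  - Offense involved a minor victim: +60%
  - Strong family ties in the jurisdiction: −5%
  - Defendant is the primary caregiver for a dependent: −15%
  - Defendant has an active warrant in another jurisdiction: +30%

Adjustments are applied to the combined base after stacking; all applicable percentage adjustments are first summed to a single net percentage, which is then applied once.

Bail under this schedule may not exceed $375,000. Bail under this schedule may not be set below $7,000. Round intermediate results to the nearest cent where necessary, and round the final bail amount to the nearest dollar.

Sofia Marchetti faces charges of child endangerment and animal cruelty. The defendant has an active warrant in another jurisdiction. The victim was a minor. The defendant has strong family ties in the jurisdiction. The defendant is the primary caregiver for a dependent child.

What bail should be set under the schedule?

Base amounts from the schedule: child endangerment $65,000; animal cruelty $21,700.
Stacking rule: highest base plus 40% of each additional charge. Highest is child endangerment at $65,000. Additional: $21,700 × 40% = $8,680. Combined base = $65,000 + $8,680 = $73,680.
Net percentage adjustment: +60% −5% −15% +30% = +70%. $73,680 × 1.7 = $125,256.
$125,256 is within the $375,000 maximum.
$125,256 is at or above the $7,000 minimum.

$125,256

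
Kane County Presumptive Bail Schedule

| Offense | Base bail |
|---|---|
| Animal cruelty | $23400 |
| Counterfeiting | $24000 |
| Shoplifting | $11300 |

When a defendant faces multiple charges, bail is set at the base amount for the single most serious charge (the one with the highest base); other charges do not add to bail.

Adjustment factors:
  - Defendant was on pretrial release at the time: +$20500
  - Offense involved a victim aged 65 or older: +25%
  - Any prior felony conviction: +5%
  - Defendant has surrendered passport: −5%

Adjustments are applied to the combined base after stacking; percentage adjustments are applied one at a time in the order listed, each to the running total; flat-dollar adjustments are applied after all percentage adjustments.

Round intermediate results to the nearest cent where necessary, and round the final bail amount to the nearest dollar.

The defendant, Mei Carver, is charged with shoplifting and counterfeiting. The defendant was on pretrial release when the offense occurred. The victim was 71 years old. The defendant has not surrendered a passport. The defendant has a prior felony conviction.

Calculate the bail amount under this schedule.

$52000

Base amounts from the schedule: shoplifting $11300; counterfeiting $24000.
Stacking rule: use the highest base only. Highest is counterfeiting at $24000. Combined base = $24000.
Offense involved a victim aged 65 or older (+25%): $24000 × 1.25 = $30000.
Any prior felony conviction (+5%): $30000 × 1.05 = $31500.
Defendant was on pretrial release at the time (+$20500 flat): $31500 + $20500 = $52000.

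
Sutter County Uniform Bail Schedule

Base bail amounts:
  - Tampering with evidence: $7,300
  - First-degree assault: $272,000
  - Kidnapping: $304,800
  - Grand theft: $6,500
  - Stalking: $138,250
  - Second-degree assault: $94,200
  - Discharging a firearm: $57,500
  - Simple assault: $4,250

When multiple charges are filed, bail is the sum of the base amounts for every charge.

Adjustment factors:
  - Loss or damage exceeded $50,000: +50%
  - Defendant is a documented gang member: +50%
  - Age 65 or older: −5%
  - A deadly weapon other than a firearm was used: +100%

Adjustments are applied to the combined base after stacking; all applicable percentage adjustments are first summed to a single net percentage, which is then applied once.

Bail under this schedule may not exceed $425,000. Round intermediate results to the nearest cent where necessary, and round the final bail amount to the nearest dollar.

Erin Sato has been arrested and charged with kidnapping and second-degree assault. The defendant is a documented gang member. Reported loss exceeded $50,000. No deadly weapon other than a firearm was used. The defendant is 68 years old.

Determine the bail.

Base amounts from the schedule: kidnapping $304,800; second-degree assault $94,200.
Stacking rule: sum of all bases. $304,800 + $94,200 = $399,000.
Net percentage adjustment: +50% +50% −5% = +95%. $399,000 × 1.95 = $778,050.
Result $778,050 exceeds the maximum of $425,000; bail is capped at $425,000.

$425,000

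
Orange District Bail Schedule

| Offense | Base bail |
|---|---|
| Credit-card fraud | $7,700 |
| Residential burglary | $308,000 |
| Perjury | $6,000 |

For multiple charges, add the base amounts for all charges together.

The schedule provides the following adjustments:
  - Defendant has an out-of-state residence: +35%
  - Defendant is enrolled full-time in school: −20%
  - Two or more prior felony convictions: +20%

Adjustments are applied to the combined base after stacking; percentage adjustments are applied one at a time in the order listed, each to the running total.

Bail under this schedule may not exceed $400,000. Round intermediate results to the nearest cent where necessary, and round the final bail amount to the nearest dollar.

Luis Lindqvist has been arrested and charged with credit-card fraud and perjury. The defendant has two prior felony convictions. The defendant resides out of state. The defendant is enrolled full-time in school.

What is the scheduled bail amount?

Base amounts from the schedule: credit-card fraud $7,700; perjury $6,000.
Stacking rule: sum of all bases. $7,700 + $6,000 = $13,700.
Defendant has an out-of-state residence (+35%): $13,700 × 1.35 = $18,495.
Defendant is enrolled full-time in school (−20%): $18,495 × 0.8 = $14,796.
Two or more prior felony convictions (+20%): $14,796 × 1.2 = $17,755.20.
$17,755.20 is within the $400,000 maximum.
Rounded to the nearest dollar: $17,755.

$17,755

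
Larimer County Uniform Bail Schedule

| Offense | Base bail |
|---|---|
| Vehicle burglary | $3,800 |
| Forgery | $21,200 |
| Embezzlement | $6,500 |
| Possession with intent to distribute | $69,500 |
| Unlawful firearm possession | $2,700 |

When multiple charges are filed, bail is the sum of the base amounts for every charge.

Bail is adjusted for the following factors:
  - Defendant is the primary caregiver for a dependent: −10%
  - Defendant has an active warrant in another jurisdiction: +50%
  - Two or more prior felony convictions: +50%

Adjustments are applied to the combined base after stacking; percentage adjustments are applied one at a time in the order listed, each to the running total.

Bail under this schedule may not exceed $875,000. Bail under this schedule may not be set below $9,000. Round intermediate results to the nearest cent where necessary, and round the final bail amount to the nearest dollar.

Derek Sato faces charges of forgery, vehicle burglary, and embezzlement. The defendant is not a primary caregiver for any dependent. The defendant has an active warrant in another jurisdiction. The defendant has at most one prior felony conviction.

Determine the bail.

$47,250

Base amounts from the schedule: forgery $21,200; vehicle burglary $3,800; embezzlement $6,500.
Stacking rule: sum of all bases. $21,200 + $3,800 + $6,500 = $31,500.
Defendant has an active warrant in another jurisdiction (+50%): $31,500 × 1.5 = $47,250.
$47,250 is within the $875,000 maximum.
$47,250 is at or above the $9,000 minimum.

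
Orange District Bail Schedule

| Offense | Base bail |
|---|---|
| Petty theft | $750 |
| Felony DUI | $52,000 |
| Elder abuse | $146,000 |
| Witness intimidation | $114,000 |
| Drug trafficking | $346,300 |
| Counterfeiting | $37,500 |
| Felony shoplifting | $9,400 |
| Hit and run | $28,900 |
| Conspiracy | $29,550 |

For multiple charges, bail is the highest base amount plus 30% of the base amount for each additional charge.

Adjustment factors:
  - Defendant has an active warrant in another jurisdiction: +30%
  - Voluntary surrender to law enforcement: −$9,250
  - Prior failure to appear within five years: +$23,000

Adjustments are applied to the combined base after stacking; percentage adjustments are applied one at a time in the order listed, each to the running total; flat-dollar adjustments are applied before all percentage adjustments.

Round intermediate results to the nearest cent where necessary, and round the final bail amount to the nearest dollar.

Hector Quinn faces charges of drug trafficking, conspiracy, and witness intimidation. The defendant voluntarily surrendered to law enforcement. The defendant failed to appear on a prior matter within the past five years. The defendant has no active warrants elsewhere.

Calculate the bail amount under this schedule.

$403,115

Base amounts from the schedule: drug trafficking $346,300; conspiracy $29,550; witness intimidation $114,000.
Stacking rule: highest base plus 30% of each additional charge. Highest is drug trafficking at $346,300. Additional: $29,550 × 30% = $8,865; $114,000 × 30% = $34,200. Combined base = $346,300 + $43,065 = $389,365.
Voluntary surrender to law enforcement (−$9,250 flat): $389,365 − $9,250 = $380,115.
Prior failure to appear within five years (+$23,000 flat): $380,115 + $23,000 = $403,115.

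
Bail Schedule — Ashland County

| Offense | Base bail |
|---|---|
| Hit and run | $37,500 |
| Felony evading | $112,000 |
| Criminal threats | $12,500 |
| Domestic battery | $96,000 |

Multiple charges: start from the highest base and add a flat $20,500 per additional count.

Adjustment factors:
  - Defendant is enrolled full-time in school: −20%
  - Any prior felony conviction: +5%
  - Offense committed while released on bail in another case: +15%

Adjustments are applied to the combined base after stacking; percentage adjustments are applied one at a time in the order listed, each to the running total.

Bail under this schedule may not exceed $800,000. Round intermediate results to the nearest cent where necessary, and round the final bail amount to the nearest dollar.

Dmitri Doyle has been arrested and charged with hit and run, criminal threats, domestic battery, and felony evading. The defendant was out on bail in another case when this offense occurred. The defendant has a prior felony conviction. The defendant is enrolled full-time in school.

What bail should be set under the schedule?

$167,601

Base amounts from the schedule: hit and run $37,500; criminal threats $12,500; domestic battery $96,000; felony evading $112,000.
Stacking rule: highest base plus $20,500 per additional charge. Highest is felony evading at $112,000; 3 additional charges → +$61,500. Combined base = $173,500.
Defendant is enrolled full-time in school (−20%): $173,500 × 0.8 = $138,800.
Any prior felony conviction (+5%): $138,800 × 1.05 = $145,740.
Offense committed while released on bail in another case (+15%): $145,740 × 1.15 = $167,601.
$167,601 is within the $800,000 maximum.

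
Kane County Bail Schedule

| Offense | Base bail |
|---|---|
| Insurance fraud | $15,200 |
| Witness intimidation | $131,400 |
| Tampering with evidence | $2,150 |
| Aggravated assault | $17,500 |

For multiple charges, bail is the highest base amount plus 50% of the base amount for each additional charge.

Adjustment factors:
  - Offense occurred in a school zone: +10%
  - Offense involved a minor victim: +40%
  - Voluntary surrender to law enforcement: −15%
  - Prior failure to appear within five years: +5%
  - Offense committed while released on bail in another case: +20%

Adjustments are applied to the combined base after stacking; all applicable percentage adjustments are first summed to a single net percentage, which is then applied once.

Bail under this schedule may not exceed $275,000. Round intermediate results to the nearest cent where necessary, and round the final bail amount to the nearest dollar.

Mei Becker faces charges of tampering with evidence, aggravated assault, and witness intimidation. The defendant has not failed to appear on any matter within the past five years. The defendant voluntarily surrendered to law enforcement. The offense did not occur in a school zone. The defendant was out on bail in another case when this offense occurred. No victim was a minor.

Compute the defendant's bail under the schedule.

Base amounts from the schedule: tampering with evidence $2,150; aggravated assault $17,500; witness intimidation $131,400.
Stacking rule: highest base plus 50% of each additional charge. Highest is witness intimidation at $131,400. Additional: $2,150 × 50% = $1,075; $17,500 × 50% = $8,750. Combined base = $131,400 + $9,825 = $141,225.
Net percentage adjustment: −15% +20% = +5%. $141,225 × 1.05 = $148,286.25.
$148,286.25 is within the $275,000 maximum.
Rounded to the nearest dollar: $148,286.

$148,286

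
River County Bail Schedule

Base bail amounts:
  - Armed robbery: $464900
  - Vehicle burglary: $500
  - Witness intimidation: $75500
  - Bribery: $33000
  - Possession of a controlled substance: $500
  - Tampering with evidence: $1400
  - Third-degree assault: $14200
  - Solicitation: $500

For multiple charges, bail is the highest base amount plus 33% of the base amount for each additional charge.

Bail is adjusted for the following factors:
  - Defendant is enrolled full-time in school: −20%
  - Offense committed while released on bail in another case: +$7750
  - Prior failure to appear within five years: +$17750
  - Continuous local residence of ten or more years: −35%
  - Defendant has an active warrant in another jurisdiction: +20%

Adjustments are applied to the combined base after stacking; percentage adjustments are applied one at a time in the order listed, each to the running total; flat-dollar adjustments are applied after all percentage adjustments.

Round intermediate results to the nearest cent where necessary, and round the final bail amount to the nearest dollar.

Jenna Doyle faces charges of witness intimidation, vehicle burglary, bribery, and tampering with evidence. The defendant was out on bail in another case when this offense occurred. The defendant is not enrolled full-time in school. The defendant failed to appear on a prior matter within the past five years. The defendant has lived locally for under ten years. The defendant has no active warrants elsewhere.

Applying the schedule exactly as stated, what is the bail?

Base amounts from the schedule: witness intimidation $75500; vehicle burglary $500; bribery $33000; tampering with evidence $1400.
Stacking rule: highest base plus 33% of each additional charge. Highest is witness intimidation at $75500. Additional: $500 × 33% = $165; $33000 × 33% = $10890; $1400 × 33% = $462. Combined base = $75500 + $11517 = $87017.
Offense committed while released on bail in another case (+$7750 flat): $87017 + $7750 = $94767.
Prior failure to appear within five years (+$17750 flat): $94767 + $17750 = $112517.

$112517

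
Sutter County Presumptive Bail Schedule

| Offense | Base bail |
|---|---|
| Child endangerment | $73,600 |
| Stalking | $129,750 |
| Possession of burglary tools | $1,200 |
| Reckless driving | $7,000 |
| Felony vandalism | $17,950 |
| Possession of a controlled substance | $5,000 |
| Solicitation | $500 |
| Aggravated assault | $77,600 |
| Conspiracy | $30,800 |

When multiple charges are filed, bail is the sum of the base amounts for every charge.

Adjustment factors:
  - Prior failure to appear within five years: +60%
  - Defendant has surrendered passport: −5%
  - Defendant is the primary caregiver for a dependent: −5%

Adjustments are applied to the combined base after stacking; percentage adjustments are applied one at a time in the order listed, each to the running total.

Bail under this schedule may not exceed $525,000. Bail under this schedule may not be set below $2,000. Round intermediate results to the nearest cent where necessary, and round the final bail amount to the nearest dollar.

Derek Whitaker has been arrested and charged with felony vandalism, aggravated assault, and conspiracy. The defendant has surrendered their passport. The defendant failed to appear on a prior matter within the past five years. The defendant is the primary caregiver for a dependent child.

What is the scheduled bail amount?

Base amounts from the schedule: felony vandalism $17,950; aggravated assault $77,600; conspiracy $30,800.
Stacking rule: sum of all bases. $17,950 + $77,600 + $30,800 = $126,350.
Prior failure to appear within five years (+60%): $126,350 × 1.6 = $202,160.
Defendant has surrendered passport (−5%): $202,160 × 0.95 = $192,052.
Defendant is the primary caregiver for a dependent (−5%): $192,052 × 0.95 = $182,449.40.
$182,449.40 is within the $525,000 maximum.
$182,449.40 is at or above the $2,000 minimum.
Rounded to the nearest dollar: $182,449.

$182,449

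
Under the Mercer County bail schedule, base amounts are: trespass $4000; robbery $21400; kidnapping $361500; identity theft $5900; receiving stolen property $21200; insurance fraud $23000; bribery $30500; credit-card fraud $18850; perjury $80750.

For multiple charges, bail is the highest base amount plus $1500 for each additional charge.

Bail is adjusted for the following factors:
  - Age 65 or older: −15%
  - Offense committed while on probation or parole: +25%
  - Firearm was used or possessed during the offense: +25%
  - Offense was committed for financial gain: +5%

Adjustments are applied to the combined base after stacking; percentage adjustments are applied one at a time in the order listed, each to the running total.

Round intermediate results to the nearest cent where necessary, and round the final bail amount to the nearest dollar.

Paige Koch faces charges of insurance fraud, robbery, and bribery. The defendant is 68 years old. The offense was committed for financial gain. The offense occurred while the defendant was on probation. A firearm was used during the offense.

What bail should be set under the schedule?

$46717

Base amounts from the schedule: insurance fraud $23000; robbery $21400; bribery $30500.
Stacking rule: highest base plus $1500 per additional charge. Highest is bribery at $30500; 2 additional charges → +$3000. Combined base = $33500.
Age 65 or older (−15%): $33500 × 0.85 = $28475.
Offense committed while on probation or parole (+25%): $28475 × 1.25 = $35593.75.
Firearm was used or possessed during the offense (+25%): $35593.75 × 1.25 = $44492.19.
Offense was committed for financial gain (+5%): $44492.19 × 1.05 = $46716.80.
Rounded to the nearest dollar: $46717.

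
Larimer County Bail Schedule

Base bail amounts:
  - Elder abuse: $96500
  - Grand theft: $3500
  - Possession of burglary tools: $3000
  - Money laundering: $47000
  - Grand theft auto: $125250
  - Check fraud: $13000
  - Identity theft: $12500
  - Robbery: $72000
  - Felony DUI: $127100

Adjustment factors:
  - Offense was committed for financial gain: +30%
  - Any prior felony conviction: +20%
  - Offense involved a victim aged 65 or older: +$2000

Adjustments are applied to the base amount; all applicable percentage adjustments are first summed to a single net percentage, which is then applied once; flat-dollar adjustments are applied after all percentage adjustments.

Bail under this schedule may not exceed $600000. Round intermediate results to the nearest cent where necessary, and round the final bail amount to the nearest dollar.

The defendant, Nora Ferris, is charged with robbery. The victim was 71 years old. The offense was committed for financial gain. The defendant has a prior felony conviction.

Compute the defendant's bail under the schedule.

Base amounts from the schedule: robbery $72000.
Single charge. Combined base = $72000.
Net percentage adjustment: +30% +20% = +50%. $72000 × 1.5 = $108000.
Offense involved a victim aged 65 or older (+$2000 flat): $108000 + $2000 = $110000.
$110000 is within the $600000 maximum.

$110000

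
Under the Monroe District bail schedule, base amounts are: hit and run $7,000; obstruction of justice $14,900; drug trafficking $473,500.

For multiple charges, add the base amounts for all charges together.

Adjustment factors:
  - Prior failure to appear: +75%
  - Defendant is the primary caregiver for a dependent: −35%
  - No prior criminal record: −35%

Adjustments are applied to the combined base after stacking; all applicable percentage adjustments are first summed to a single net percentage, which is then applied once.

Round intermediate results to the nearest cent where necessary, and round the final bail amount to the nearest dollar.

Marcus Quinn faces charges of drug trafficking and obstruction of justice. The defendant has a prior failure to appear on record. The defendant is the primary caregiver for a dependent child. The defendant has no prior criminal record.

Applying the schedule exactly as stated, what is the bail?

Base amounts from the schedule: drug trafficking $473,500; obstruction of justice $14,900.
Stacking rule: sum of all bases. $473,500 + $14,900 = $488,400.
Net percentage adjustment: +75% −35% −35% = +5%. $488,400 × 1.05 = $512,820.

$512,820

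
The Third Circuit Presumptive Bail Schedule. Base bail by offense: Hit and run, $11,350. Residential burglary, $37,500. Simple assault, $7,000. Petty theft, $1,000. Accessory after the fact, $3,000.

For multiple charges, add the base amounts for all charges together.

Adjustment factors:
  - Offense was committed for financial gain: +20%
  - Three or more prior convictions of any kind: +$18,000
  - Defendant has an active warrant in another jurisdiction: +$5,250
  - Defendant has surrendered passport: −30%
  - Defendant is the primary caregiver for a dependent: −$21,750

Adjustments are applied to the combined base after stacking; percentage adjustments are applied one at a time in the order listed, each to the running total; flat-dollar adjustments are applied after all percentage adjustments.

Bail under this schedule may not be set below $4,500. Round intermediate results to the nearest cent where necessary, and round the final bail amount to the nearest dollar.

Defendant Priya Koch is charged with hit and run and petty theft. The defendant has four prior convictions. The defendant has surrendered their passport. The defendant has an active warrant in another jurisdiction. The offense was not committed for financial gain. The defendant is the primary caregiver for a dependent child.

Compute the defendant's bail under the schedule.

Base amounts from the schedule: hit and run $11,350; petty theft $1,000.
Stacking rule: sum of all bases. $11,350 + $1,000 = $12,350.
Defendant has surrendered passport (−30%): $12,350 × 0.7 = $8,645.
Three or more prior convictions of any kind (+$18,000 flat): $8,645 + $18,000 = $26,645.
Defendant has an active warrant in another jurisdiction (+$5,250 flat): $26,645 + $5,250 = $31,895.
Defendant is the primary caregiver for a dependent (−$21,750 flat): $31,895 − $21,750 = $10,145.
$10,145 is at or above the $4,500 minimum.

$10,145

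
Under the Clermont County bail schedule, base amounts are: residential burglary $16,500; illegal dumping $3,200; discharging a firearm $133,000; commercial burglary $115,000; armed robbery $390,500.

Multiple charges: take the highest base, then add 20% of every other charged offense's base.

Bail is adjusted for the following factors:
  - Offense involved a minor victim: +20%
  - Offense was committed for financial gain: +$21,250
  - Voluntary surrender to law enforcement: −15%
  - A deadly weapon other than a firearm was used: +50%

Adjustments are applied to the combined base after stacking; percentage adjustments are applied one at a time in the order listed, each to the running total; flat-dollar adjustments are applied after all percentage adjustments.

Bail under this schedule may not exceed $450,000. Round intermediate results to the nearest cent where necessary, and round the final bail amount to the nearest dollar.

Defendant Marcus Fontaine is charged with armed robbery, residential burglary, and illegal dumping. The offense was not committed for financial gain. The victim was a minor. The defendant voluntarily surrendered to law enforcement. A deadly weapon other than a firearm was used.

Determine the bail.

Base amounts from the schedule: armed robbery $390,500; residential burglary $16,500; illegal dumping $3,200.
Stacking rule: highest base plus 20% of each additional charge. Highest is armed robbery at $390,500. Additional: $16,500 × 20% = $3,300; $3,200 × 20% = $640. Combined base = $390,500 + $3,940 = $394,440.
Offense involved a minor victim (+20%): $394,440 × 1.2 = $473,328.
Voluntary surrender to law enforcement (−15%): $473,328 × 0.85 = $402,328.80.
A deadly weapon other than a firearm was used (+50%): $402,328.80 × 1.5 = $603,493.20.
Result $603,493.20 exceeds the maximum of $450,000; bail is capped at $450,000.

$450,000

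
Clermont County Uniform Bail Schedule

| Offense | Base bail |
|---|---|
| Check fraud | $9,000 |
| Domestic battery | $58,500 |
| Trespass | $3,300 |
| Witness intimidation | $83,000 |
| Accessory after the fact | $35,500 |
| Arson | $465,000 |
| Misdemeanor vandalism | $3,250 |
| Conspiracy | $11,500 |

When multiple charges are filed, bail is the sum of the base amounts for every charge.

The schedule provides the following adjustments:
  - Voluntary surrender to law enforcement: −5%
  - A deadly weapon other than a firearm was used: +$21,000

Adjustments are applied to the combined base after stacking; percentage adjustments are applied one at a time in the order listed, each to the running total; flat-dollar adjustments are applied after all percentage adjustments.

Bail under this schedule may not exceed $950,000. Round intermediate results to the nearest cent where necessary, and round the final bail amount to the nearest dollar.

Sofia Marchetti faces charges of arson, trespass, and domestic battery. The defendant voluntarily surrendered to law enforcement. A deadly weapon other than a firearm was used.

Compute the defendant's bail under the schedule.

Base amounts from the schedule: arson $465,000; trespass $3,300; domestic battery $58,500.
Stacking rule: sum of all bases. $465,000 + $3,300 + $58,500 = $526,800.
Voluntary surrender to law enforcement (−5%): $526,800 × 0.95 = $500,460.
A deadly weapon other than a firearm was used (+$21,000 flat): $500,460 + $21,000 = $521,460.
$521,460 is within the $950,000 maximum.

$521,460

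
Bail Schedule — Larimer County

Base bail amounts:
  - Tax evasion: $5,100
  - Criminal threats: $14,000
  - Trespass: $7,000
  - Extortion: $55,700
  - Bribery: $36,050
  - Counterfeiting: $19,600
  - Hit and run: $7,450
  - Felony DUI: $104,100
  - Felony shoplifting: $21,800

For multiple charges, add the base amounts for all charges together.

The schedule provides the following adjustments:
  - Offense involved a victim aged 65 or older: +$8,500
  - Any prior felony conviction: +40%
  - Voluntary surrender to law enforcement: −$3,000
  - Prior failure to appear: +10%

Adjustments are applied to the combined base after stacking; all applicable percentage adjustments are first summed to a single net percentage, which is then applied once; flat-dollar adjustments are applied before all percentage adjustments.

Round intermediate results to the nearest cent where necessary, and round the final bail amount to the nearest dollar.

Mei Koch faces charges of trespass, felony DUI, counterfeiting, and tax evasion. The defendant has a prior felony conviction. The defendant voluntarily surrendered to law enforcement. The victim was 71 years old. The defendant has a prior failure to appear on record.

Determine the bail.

Base amounts from the schedule: trespass $7,000; felony DUI $104,100; counterfeiting $19,600; tax evasion $5,100.
Stacking rule: sum of all bases. $7,000 + $104,100 + $19,600 + $5,100 = $135,800.
Offense involved a victim aged 65 or older (+$8,500 flat): $135,800 + $8,500 = $144,300.
Voluntary surrender to law enforcement (−$3,000 flat): $144,300 − $3,000 = $141,300.
Net percentage adjustment: +40% +10% = +50%. $141,300 × 1.5 = $211,950.

$211,950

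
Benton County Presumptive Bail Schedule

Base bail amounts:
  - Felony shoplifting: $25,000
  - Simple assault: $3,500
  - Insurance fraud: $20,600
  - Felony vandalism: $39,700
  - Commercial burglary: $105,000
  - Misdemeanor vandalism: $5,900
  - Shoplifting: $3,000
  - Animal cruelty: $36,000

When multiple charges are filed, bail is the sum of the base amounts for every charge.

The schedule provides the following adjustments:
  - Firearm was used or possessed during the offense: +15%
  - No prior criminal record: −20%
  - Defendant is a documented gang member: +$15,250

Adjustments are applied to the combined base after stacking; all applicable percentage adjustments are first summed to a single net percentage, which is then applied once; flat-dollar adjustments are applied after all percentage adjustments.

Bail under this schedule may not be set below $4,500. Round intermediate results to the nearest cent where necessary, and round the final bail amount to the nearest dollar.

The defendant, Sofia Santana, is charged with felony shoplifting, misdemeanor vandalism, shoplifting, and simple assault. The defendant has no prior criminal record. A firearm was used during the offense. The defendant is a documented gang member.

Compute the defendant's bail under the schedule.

Base amounts from the schedule: felony shoplifting $25,000; misdemeanor vandalism $5,900; shoplifting $3,000; simple assault $3,500.
Stacking rule: sum of all bases. $25,000 + $5,900 + $3,000 + $3,500 = $37,400.
Net percentage adjustment: +15% −20% = −5%. $37,400 × 0.95 = $35,530.
Defendant is a documented gang member (+$15,250 flat): $35,530 + $15,250 = $50,780.
$50,780 is at or above the $4,500 minimum.

$50,780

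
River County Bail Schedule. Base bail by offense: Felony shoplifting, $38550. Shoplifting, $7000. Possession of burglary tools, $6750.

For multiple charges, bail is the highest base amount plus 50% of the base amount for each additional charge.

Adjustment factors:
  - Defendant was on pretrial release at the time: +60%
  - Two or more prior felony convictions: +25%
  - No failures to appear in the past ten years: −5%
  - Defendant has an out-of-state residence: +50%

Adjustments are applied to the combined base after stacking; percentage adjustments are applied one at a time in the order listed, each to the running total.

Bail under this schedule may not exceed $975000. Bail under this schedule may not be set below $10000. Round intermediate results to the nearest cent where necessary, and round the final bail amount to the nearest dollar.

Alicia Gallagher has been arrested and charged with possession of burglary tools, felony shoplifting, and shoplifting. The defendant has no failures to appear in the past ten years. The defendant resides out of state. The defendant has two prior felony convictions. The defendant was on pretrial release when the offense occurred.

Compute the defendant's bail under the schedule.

Base amounts from the schedule: possession of burglary tools $6750; felony shoplifting $38550; shoplifting $7000.
Stacking rule: highest base plus 50% of each additional charge. Highest is felony shoplifting at $38550. Additional: $6750 × 50% = $3375; $7000 × 50% = $3500. Combined base = $38550 + $6875 = $45425.
Defendant was on pretrial release at the time (+60%): $45425 × 1.6 = $72680.
Two or more prior felony convictions (+25%): $72680 × 1.25 = $90850.
No failures to appear in the past ten years (−5%): $90850 × 0.95 = $86307.50.
Defendant has an out-of-state residence (+50%): $86307.50 × 1.5 = $129461.25.
$129461.25 is within the $975000 maximum.
$129461.25 is at or above the $10000 minimum.
Rounded to the nearest dollar: $129461.

$129461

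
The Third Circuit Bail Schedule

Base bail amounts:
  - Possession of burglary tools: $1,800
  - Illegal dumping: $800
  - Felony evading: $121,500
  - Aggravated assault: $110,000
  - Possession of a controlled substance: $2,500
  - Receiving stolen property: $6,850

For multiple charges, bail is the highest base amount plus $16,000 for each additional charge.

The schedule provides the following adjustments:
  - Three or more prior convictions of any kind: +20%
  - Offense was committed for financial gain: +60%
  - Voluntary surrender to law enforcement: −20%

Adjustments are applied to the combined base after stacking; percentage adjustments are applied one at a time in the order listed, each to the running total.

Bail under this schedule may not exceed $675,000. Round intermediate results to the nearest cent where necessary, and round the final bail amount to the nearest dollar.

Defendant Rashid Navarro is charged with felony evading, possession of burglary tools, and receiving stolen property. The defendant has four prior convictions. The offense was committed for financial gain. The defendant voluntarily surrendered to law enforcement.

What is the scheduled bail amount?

$235,776

Base amounts from the schedule: felony evading $121,500; possession of burglary tools $1,800; receiving stolen property $6,850.
Stacking rule: highest base plus $16,000 per additional charge. Highest is felony evading at $121,500; 2 additional charges → +$32,000. Combined base = $153,500.
Three or more prior convictions of any kind (+20%): $153,500 × 1.2 = $184,200.
Offense was committed for financial gain (+60%): $184,200 × 1.6 = $294,720.
Voluntary surrender to law enforcement (−20%): $294,720 × 0.8 = $235,776.
$235,776 is within the $675,000 maximum.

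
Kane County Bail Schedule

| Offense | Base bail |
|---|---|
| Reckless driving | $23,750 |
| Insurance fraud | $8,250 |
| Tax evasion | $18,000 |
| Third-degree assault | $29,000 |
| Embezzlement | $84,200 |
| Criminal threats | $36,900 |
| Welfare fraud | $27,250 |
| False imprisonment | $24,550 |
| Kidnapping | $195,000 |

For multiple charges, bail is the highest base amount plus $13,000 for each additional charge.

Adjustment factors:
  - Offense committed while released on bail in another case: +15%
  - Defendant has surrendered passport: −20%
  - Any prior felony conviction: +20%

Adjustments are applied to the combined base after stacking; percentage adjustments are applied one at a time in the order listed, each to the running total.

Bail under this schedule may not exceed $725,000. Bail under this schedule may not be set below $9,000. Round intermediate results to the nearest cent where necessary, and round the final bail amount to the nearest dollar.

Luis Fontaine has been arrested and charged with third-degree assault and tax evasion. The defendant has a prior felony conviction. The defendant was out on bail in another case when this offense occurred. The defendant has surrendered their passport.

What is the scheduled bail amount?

Base amounts from the schedule: third-degree assault $29,000; tax evasion $18,000.
Stacking rule: highest base plus $13,000 per additional charge. Highest is third-degree assault at $29,000; 1 additional charge → +$13,000. Combined base = $42,000.
Offense committed while released on bail in another case (+15%): $42,000 × 1.15 = $48,300.
Defendant has surrendered passport (−20%): $48,300 × 0.8 = $38,640.
Any prior felony conviction (+20%): $38,640 × 1.2 = $46,368.
$46,368 is within the $725,000 maximum.
$46,368 is at or above the $9,000 minimum.

$46,368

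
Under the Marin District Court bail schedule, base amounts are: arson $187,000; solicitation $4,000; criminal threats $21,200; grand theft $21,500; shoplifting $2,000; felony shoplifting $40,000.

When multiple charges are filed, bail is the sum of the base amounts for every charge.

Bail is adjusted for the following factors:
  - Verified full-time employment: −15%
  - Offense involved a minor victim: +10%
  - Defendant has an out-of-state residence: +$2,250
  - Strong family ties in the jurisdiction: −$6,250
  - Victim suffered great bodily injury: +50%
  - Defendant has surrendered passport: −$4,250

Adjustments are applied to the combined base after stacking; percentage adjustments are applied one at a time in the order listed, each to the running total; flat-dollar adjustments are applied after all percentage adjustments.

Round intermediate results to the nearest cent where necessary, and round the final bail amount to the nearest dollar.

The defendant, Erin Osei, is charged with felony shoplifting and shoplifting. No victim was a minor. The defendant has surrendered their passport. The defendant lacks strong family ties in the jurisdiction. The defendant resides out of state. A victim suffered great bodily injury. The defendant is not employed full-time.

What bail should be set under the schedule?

Base amounts from the schedule: felony shoplifting $40,000; shoplifting $2,000.
Stacking rule: sum of all bases. $40,000 + $2,000 = $42,000.
Victim suffered great bodily injury (+50%): $42,000 × 1.5 = $63,000.
Defendant has an out-of-state residence (+$2,250 flat): $63,000 + $2,250 = $65,250.
Defendant has surrendered passport (−$4,250 flat): $65,250 − $4,250 = $61,000.

$61,000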